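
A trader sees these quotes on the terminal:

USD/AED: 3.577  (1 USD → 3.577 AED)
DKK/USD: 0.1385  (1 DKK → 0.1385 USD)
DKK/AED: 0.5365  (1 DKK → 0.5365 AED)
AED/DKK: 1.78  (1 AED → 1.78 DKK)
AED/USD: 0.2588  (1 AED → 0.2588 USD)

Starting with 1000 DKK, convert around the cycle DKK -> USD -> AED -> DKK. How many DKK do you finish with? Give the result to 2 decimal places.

881.84

1000 DKK × 0.1385 = 138.5 USD
138.5 USD × 3.577 = 495.4145 AED
495.4145 AED × 1.78 = 881.83781 DKK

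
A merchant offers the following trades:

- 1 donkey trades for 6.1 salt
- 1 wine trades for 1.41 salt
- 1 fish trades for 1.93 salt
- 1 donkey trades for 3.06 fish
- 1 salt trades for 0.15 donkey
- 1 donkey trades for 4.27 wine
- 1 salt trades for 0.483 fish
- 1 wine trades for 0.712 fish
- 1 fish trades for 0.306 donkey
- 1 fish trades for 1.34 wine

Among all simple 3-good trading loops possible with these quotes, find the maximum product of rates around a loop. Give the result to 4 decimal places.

0.9303

fish→donkey→wine→fish: 0.306 × 4.27 × 0.712 = 0.93031
fish→wine→salt→fish: 1.34 × 1.41 × 0.483 = 0.91258
donkey→wine→salt→donkey: 4.27 × 1.41 × 0.15 = 0.90311
fish→donkey→salt→fish: 0.306 × 6.1 × 0.483 = 0.90157
fish→salt→donkey→fish: 1.93 × 0.15 × 3.06 = 0.88587
Maximum is fish→donkey→wine→fish at 0.9303; no arbitrage — every cycle loses value.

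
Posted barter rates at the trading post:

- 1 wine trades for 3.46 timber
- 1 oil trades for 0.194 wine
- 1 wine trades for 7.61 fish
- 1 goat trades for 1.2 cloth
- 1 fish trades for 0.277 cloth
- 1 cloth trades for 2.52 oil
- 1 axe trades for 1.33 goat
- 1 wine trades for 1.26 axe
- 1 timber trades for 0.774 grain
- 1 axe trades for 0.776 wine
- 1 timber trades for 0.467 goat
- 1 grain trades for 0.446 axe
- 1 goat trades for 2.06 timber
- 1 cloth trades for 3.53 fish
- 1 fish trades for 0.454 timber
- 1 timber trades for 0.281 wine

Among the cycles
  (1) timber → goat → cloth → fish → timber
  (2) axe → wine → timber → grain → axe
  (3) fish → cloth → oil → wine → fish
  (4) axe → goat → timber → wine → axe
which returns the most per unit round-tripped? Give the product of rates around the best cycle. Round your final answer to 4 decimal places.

1.0305

(1) 0.467 × 1.2 × 3.53 × 0.454 = 0.89811
(2) 0.776 × 3.46 × 0.774 × 0.446 = 0.92686
(3) 0.277 × 2.52 × 0.194 × 7.61 = 1.03054
(4) 1.33 × 2.06 × 0.281 × 1.26 = 0.97005
Highest is cycle (3) at 1.0305 (>1, arbitrage).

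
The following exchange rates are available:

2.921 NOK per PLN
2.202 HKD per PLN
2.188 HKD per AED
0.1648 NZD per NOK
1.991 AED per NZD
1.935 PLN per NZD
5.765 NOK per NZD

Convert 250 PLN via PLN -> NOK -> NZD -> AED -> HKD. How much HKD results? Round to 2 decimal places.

250 PLN × 2.921 = 730.25 NOK
730.25 NOK × 0.1648 = 120.3452 NZD
120.3452 NZD × 1.991 = 239.6072932 AED
239.6072932 AED × 2.188 = 524.2607575216 HKD

524.26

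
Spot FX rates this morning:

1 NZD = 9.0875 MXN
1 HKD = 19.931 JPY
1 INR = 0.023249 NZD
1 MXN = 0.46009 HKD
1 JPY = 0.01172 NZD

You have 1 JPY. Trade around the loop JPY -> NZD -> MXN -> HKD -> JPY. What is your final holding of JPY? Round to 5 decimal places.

0.97666

1 JPY × 0.01172 = 0.01172 NZD
0.01172 NZD × 9.0875 = 0.1065055 MXN
0.1065055 MXN × 0.46009 = 0.049002115495 HKD
0.049002115495 HKD × 19.931 = 0.976661163930845 JPY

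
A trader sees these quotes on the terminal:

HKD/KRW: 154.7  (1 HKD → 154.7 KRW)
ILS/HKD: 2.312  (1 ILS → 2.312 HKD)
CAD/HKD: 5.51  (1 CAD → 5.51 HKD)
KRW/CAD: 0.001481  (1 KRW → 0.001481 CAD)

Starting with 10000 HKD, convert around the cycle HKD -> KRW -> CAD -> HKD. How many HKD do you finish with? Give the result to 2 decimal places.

10000 HKD × 154.7 = 1547000 KRW
1547000 KRW × 0.001481 = 2291.107 CAD
2291.107 CAD × 5.51 = 12623.99957 HKD

12624.00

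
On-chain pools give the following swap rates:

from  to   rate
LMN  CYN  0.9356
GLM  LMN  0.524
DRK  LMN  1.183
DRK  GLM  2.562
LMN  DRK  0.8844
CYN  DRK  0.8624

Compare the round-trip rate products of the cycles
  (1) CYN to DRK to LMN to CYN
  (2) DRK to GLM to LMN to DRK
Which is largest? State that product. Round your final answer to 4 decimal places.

1.1873

(1) 0.8624 × 1.183 × 0.9356 = 0.95452
(2) 2.562 × 0.524 × 0.8844 = 1.18730
Highest is cycle (2) at 1.1873 (>1, arbitrage).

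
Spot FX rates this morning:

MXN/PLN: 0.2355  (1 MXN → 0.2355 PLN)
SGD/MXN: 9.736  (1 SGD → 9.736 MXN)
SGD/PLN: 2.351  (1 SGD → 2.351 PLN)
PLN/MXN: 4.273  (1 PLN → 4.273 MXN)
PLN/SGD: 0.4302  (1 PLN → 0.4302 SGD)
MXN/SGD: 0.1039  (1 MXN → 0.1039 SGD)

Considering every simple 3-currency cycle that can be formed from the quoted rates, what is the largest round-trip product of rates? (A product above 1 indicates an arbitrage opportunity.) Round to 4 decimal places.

PLN→MXN→SGD→PLN: 4.273 × 0.1039 × 2.351 = 1.04376
PLN→SGD→MXN→PLN: 0.4302 × 9.736 × 0.2355 = 0.98637
Maximum is PLN→MXN→SGD→PLN at 1.0438; arbitrage exists.

1.0438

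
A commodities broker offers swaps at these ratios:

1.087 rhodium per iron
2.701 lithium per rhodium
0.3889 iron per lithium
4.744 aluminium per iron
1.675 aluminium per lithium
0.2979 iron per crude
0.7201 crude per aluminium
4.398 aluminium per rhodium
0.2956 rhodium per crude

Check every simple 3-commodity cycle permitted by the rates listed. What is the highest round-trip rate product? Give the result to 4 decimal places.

1.1418

iron→rhodium→lithium→iron: 1.087 × 2.701 × 0.3889 = 1.14181
iron→aluminium→crude→iron: 4.744 × 0.7201 × 0.2979 = 1.01767
rhodium→aluminium→crude→rhodium: 4.398 × 0.7201 × 0.2956 = 0.93617
Maximum is iron→rhodium→lithium→iron at 1.1418; arbitrage exists.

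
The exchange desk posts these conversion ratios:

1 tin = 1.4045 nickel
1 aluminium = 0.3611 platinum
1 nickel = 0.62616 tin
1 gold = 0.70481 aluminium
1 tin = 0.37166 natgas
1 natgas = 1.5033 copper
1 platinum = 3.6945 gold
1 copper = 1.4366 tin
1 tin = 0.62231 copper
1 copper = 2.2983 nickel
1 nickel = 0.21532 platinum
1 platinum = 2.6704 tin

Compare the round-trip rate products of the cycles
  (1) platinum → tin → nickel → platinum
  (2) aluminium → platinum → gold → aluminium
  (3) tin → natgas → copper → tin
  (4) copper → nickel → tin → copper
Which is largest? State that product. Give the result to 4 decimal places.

(1) 2.6704 × 1.4045 × 0.21532 = 0.80757
(2) 0.3611 × 3.6945 × 0.70481 = 0.94028
(3) 0.37166 × 1.5033 × 1.4366 = 0.80265
(4) 2.2983 × 0.62616 × 0.62231 = 0.89557
Highest is cycle (2) at 0.9403 (≤1, no arbitrage).

0.9403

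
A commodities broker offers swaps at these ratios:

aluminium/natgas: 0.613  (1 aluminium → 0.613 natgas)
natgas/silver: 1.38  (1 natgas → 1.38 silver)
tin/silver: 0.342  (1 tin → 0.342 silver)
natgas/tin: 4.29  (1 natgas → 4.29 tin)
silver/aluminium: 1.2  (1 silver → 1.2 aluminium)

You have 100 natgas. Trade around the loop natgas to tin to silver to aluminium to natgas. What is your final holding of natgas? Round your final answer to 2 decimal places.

107.93

100 natgas × 4.29 = 429 tin
429 tin × 0.342 = 146.718 silver
146.718 silver × 1.2 = 176.0616 aluminium
176.0616 aluminium × 0.613 = 107.9257608 natgas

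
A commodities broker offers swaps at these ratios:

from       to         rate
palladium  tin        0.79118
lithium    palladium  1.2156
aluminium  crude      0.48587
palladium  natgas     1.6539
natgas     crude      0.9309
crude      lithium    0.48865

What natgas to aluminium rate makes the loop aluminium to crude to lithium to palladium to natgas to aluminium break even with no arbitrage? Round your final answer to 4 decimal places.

Known legs of the cycle: 0.48587 × 0.48865 × 1.2156 × 1.6539 = 0.47732911596835542
For no arbitrage the full-cycle product must be 1, so the missing rate is 1 / 0.47732911596835542 ≈ 2.094991.

2.0950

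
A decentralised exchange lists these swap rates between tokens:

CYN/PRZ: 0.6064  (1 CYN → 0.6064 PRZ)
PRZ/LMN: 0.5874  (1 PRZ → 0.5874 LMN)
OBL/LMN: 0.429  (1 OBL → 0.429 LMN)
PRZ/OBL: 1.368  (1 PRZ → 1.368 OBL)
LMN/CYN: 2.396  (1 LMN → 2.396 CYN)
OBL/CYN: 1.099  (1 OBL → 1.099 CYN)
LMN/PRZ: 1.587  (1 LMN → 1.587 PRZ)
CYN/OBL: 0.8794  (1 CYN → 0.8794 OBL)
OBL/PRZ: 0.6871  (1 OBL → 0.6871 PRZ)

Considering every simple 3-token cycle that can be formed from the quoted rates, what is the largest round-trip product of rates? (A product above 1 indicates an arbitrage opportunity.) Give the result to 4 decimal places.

0.9314

PRZ→OBL→LMN→PRZ: 1.368 × 0.429 × 1.587 = 0.93137
PRZ→OBL→CYN→PRZ: 1.368 × 1.099 × 0.6064 = 0.91168
OBL→LMN→CYN→OBL: 0.429 × 2.396 × 0.8794 = 0.90392
PRZ→LMN→CYN→PRZ: 0.5874 × 2.396 × 0.6064 = 0.85345
Maximum is PRZ→OBL→LMN→PRZ at 0.9314; no arbitrage — every cycle loses value.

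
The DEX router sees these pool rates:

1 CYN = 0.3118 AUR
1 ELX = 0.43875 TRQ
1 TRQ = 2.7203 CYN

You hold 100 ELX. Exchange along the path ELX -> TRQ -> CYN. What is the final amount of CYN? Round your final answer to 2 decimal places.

100 ELX × 0.43875 = 43.875 TRQ
43.875 TRQ × 2.7203 = 119.3531625 CYN

119.35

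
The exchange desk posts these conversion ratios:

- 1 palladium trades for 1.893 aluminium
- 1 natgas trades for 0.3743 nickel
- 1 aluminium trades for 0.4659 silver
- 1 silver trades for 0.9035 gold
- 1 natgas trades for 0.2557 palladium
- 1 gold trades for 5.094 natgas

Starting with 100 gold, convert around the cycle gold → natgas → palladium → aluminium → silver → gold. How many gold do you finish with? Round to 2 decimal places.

103.79

100 gold × 5.094 = 509.4 natgas
509.4 natgas × 0.2557 = 130.25358 palladium
130.25358 palladium × 1.893 = 246.57002694 aluminium
246.57002694 aluminium × 0.4659 = 114.876975551346 silver
114.876975551346 silver × 0.9035 = 103.791347410641111 gold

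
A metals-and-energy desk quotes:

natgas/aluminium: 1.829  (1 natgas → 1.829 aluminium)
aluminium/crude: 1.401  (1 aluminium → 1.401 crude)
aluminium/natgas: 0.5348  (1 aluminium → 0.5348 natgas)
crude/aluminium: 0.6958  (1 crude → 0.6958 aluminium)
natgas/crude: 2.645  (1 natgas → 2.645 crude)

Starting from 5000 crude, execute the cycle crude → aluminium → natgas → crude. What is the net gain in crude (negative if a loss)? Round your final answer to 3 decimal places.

5000 crude × 0.6958 = 3479 aluminium
3479 aluminium × 0.5348 = 1860.5692 natgas
1860.5692 natgas × 2.645 = 4921.205534 crude
Net change: 4921.205534 − 5000 = -78.794466 crude

-78.794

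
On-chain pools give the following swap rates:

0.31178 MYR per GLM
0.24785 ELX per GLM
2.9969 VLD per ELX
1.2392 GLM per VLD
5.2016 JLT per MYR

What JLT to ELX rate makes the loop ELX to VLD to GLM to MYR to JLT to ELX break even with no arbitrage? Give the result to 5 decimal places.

0.16604

Known legs of the cycle: 2.9969 × 1.2392 × 0.31178 × 5.2016 = 6.02280581924111104
For no arbitrage the full-cycle product must be 1, so the missing rate is 1 / 6.02280581924111104 ≈ 0.1660356.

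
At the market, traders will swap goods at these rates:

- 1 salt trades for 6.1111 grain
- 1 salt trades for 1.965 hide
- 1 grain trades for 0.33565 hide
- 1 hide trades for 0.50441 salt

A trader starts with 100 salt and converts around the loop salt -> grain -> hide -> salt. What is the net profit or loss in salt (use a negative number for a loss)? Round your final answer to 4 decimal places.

100 salt × 6.1111 = 611.11 grain
611.11 grain × 0.33565 = 205.1190715 hide
205.1190715 hide × 0.50441 = 103.464110855315 salt
Net change: 103.464110855315 − 100 = 3.464110855315 salt

3.4641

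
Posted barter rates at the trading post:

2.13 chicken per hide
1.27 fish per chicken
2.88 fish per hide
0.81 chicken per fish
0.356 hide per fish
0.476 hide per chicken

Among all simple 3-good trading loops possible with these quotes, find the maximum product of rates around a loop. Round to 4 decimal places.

1.1104

hide→fish→chicken→hide: 2.88 × 0.81 × 0.476 = 1.11041
hide→chicken→fish→hide: 2.13 × 1.27 × 0.356 = 0.96302
Maximum is hide→fish→chicken→hide at 1.1104; arbitrage exists.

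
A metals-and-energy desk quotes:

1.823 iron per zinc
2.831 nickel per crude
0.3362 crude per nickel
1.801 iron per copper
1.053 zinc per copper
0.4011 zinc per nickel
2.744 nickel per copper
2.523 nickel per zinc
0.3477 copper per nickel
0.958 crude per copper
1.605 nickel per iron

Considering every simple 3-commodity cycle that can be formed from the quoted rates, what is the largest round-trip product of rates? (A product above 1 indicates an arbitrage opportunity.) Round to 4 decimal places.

iron→nickel→zinc→iron: 1.605 × 0.4011 × 1.823 = 1.17358
iron→nickel→copper→iron: 1.605 × 0.3477 × 1.801 = 1.00506
crude→nickel→copper→crude: 2.831 × 0.3477 × 0.958 = 0.94300
nickel→copper→zinc→nickel: 0.3477 × 1.053 × 2.523 = 0.92374
Maximum is iron→nickel→zinc→iron at 1.1736; arbitrage exists.

1.1736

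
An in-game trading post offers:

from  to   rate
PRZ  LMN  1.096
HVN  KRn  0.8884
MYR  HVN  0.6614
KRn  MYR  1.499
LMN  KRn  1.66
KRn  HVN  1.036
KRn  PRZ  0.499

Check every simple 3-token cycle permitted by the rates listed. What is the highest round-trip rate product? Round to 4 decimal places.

PRZ→LMN→KRn→PRZ: 1.096 × 1.66 × 0.499 = 0.90786
MYR→HVN→KRn→MYR: 0.6614 × 0.8884 × 1.499 = 0.88079
Maximum is PRZ→LMN→KRn→PRZ at 0.9079; no arbitrage — every cycle loses value.

0.9079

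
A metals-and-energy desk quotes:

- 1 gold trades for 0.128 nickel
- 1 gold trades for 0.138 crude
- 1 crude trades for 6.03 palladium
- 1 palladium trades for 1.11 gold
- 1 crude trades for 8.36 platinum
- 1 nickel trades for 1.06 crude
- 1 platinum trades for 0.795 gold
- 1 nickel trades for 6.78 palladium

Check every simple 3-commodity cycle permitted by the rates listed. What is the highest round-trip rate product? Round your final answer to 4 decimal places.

0.9633

nickel→palladium→gold→nickel: 6.78 × 1.11 × 0.128 = 0.96330
gold→crude→palladium→gold: 0.138 × 6.03 × 1.11 = 0.92368
gold→crude→platinum→gold: 0.138 × 8.36 × 0.795 = 0.91718
Maximum is nickel→palladium→gold→nickel at 0.9633; no arbitrage — every cycle loses value.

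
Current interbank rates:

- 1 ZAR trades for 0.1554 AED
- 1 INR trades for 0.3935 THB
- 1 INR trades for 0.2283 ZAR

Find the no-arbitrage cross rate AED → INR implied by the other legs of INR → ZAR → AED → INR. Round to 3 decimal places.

Known legs of the cycle: 0.2283 × 0.1554 = 0.03547782
For no arbitrage the full-cycle product must be 1, so the missing rate is 1 / 0.03547782 ≈ 28.18662.

28.187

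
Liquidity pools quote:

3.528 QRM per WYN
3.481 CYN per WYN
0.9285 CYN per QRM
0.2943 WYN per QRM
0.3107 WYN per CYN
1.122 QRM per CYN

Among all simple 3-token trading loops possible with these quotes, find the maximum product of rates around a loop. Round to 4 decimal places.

1.1494

QRM→WYN→CYN→QRM: 0.2943 × 3.481 × 1.122 = 1.14944
QRM→CYN→WYN→QRM: 0.9285 × 0.3107 × 3.528 = 1.01777
Maximum is QRM→WYN→CYN→QRM at 1.1494; arbitrage exists.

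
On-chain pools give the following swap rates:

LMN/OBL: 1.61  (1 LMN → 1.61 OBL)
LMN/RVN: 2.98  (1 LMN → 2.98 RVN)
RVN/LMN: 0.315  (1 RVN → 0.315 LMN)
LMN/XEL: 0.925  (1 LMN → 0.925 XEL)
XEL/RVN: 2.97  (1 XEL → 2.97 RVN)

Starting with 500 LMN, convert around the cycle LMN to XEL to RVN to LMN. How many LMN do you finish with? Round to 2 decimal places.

432.69

500 LMN × 0.925 = 462.5 XEL
462.5 XEL × 2.97 = 1373.625 RVN
1373.625 RVN × 0.315 = 432.691875 LMN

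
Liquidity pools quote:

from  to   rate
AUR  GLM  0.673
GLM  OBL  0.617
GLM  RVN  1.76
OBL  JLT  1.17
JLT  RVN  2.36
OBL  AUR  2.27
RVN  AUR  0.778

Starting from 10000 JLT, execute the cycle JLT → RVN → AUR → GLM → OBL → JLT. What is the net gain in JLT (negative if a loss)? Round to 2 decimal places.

-1079.74

10000 JLT × 2.36 = 23600 RVN
23600 RVN × 0.778 = 18360.8 AUR
18360.8 AUR × 0.673 = 12356.8184 GLM
12356.8184 GLM × 0.617 = 7624.1569528 OBL
7624.1569528 OBL × 1.17 = 8920.263634776 JLT
Net change: 8920.263634776 − 10000 = -1079.736365224 JLT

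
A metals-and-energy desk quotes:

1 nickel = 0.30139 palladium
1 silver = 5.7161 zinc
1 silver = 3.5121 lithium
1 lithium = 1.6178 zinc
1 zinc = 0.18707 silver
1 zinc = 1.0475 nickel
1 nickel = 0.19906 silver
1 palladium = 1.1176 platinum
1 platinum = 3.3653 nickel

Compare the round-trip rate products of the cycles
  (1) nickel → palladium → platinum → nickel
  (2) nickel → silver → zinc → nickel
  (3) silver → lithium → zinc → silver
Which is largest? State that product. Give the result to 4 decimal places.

1.1919

(1) 0.30139 × 1.1176 × 3.3653 = 1.13355
(2) 0.19906 × 5.7161 × 1.0475 = 1.19189
(3) 3.5121 × 1.6178 × 0.18707 = 1.06291
Highest is cycle (2) at 1.1919 (>1, arbitrage).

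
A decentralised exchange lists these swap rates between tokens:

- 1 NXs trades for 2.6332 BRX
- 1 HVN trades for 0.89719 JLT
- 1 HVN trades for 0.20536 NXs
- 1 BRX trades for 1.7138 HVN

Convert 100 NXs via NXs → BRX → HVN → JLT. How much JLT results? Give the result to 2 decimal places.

404.88

100 NXs × 2.6332 = 263.32 BRX
263.32 BRX × 1.7138 = 451.277816 HVN
451.277816 HVN × 0.89719 = 404.88194373704 JLT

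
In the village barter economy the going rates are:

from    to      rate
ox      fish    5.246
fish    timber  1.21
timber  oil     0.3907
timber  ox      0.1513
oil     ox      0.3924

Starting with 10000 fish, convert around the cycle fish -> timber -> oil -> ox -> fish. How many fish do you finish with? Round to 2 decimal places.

10000 fish × 1.21 = 12100 timber
12100 timber × 0.3907 = 4727.47 oil
4727.47 oil × 0.3924 = 1855.059228 ox
1855.059228 ox × 5.246 = 9731.640710088 fish

9731.64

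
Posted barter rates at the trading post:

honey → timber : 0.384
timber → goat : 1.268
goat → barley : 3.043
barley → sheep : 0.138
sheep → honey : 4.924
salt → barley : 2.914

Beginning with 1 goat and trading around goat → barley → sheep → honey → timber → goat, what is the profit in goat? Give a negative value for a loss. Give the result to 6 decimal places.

0.006815

1 goat × 3.043 = 3.043 barley
3.043 barley × 0.138 = 0.419934 sheep
0.419934 sheep × 4.924 = 2.067755016 honey
2.067755016 honey × 0.384 = 0.794017926144 timber
0.794017926144 timber × 1.268 = 1.006814730350592 goat
Net change: 1.006814730350592 − 1 = 0.006814730350592 goat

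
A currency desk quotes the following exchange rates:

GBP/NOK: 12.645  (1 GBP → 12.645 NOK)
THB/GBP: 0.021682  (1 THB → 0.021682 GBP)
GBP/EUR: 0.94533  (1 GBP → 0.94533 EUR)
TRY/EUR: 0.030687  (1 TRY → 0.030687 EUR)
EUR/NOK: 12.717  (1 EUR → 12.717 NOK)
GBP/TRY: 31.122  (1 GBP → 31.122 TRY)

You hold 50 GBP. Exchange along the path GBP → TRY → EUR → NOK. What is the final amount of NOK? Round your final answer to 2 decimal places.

607.26

50 GBP × 31.122 = 1556.1 TRY
1556.1 TRY × 0.030687 = 47.7520407 EUR
47.7520407 EUR × 12.717 = 607.2627015819 NOK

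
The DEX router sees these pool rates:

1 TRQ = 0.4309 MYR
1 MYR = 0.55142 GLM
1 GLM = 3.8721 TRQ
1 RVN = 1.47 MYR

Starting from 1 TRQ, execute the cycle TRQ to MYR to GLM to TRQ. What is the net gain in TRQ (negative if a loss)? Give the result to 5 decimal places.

-0.07996

1 TRQ × 0.4309 = 0.4309 MYR
0.4309 MYR × 0.55142 = 0.237606878 GLM
0.237606878 GLM × 3.8721 = 0.9200375923038 TRQ
Net change: 0.9200375923038 − 1 = -0.0799624076962 TRQ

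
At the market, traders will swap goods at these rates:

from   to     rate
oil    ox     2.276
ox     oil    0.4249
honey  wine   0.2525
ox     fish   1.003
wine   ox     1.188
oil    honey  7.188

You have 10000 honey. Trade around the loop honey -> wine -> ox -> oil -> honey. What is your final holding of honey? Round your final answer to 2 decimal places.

10000 honey × 0.2525 = 2525 wine
2525 wine × 1.188 = 2999.7 ox
2999.7 ox × 0.4249 = 1274.57253 oil
1274.57253 oil × 7.188 = 9161.62734564 honey

9161.63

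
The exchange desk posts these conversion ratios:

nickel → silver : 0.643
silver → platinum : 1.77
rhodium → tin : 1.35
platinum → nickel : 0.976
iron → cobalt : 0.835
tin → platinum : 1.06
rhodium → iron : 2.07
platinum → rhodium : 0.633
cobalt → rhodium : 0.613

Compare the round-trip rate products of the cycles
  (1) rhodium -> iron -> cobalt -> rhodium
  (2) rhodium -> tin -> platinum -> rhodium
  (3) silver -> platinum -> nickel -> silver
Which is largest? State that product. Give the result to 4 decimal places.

(1) 2.07 × 0.835 × 0.613 = 1.05954
(2) 1.35 × 1.06 × 0.633 = 0.90582
(3) 1.77 × 0.976 × 0.643 = 1.11080
Highest is cycle (3) at 1.1108 (>1, arbitrage).

1.1108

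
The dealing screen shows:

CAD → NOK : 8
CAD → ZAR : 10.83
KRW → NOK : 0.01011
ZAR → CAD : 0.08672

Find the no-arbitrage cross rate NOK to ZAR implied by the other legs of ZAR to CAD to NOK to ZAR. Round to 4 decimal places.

1.4414

Known legs of the cycle: 0.08672 × 8 = 0.69376
For no arbitrage the full-cycle product must be 1, so the missing rate is 1 / 0.69376 ≈ 1.441421.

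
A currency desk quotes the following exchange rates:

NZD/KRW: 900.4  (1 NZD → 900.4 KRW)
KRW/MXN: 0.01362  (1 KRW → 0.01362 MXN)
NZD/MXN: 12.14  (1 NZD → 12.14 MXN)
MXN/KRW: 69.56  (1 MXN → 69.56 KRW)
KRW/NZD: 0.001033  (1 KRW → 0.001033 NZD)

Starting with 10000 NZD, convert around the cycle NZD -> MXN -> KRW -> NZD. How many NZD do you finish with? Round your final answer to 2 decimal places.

8723.26

10000 NZD × 12.14 = 121400 MXN
121400 MXN × 69.56 = 8444584 KRW
8444584 KRW × 0.001033 = 8723.255272 NZD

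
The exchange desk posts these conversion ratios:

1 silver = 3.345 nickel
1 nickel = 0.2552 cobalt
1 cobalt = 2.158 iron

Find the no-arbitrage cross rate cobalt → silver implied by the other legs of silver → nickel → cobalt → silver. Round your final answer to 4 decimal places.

1.1714

Known legs of the cycle: 3.345 × 0.2552 = 0.853644
For no arbitrage the full-cycle product must be 1, so the missing rate is 1 / 0.853644 ≈ 1.171449.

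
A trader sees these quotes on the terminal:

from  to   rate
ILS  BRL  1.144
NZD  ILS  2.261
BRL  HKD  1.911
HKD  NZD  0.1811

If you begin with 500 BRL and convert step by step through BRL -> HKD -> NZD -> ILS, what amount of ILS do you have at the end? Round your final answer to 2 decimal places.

500 BRL × 1.911 = 955.5 HKD
955.5 HKD × 0.1811 = 173.04105 NZD
173.04105 NZD × 2.261 = 391.24581405 ILS

391.25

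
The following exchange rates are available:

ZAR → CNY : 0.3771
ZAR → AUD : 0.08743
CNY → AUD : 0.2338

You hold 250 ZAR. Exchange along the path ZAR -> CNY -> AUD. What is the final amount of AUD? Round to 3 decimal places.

250 ZAR × 0.3771 = 94.275 CNY
94.275 CNY × 0.2338 = 22.041495 AUD

22.041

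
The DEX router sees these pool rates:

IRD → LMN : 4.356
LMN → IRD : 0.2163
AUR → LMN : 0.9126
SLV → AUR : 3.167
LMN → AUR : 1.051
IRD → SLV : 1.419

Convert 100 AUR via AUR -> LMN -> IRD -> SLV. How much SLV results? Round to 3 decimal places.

100 AUR × 0.9126 = 91.26 LMN
91.26 LMN × 0.2163 = 19.739538 IRD
19.739538 IRD × 1.419 = 28.010404422 SLV

28.010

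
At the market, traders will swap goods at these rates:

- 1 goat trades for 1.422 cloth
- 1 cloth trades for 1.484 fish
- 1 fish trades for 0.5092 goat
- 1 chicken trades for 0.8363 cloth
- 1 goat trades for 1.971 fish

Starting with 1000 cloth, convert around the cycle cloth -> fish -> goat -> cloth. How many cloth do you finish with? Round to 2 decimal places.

1074.54

1000 cloth × 1.484 = 1484 fish
1484 fish × 0.5092 = 755.6528 goat
755.6528 goat × 1.422 = 1074.5382816 cloth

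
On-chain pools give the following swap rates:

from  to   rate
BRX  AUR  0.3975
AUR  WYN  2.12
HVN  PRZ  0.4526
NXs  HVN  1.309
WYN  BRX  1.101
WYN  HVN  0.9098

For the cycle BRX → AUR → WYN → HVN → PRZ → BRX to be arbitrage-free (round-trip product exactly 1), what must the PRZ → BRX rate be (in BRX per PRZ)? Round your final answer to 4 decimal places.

2.8818

Known legs of the cycle: 0.3975 × 2.12 × 0.9098 × 0.4526 = 0.347003196996
For no arbitrage the full-cycle product must be 1, so the missing rate is 1 / 0.347003196996 ≈ 2.881818.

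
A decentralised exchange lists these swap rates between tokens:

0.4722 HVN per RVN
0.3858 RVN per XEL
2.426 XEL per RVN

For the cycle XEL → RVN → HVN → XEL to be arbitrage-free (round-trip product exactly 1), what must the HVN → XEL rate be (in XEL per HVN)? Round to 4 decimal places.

5.4892

Known legs of the cycle: 0.3858 × 0.4722 = 0.18217476
For no arbitrage the full-cycle product must be 1, so the missing rate is 1 / 0.18217476 ≈ 5.489235.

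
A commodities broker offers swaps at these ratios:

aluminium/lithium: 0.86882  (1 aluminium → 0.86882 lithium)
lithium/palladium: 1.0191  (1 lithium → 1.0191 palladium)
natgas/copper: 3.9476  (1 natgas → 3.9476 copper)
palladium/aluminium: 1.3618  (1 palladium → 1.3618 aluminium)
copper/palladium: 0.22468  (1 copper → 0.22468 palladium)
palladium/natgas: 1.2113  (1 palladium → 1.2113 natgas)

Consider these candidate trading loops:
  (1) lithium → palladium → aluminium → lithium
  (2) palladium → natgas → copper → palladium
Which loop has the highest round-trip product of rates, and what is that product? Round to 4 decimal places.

(1) 1.0191 × 1.3618 × 0.86882 = 1.20576
(2) 1.2113 × 3.9476 × 0.22468 = 1.07436
Highest is cycle (1) at 1.2058 (>1, arbitrage).

1.2058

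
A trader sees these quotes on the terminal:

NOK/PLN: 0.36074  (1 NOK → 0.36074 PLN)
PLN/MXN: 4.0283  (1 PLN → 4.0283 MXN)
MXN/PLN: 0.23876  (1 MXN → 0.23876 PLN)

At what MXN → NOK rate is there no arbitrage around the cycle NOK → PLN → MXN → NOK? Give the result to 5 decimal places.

Known legs of the cycle: 0.36074 × 4.0283 = 1.453168942
For no arbitrage the full-cycle product must be 1, so the missing rate is 1 / 1.453168942 ≈ 0.6881512.

0.68815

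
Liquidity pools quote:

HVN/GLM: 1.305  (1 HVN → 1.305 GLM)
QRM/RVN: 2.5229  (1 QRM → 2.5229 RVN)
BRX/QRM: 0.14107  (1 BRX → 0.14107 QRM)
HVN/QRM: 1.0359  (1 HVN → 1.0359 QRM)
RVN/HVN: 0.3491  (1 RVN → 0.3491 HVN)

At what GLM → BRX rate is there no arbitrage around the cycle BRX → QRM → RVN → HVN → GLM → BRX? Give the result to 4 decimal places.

Known legs of the cycle: 0.14107 × 2.5229 × 0.3491 × 1.305 = 0.1621418274819765
For no arbitrage the full-cycle product must be 1, so the missing rate is 1 / 0.1621418274819765 ≈ 6.167440.

6.1674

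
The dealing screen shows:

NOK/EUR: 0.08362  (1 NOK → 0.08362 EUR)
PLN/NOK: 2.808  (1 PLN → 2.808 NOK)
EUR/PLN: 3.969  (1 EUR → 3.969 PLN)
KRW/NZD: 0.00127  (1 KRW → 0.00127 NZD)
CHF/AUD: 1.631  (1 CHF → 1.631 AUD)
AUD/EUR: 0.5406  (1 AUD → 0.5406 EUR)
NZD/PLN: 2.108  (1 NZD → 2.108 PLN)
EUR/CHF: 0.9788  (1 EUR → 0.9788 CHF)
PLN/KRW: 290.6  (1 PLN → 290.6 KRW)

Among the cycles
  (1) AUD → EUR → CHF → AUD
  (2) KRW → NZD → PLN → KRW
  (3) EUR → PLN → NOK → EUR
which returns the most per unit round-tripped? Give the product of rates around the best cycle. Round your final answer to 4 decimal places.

(1) 0.5406 × 0.9788 × 1.631 = 0.86303
(2) 0.00127 × 2.108 × 290.6 = 0.77798
(3) 3.969 × 2.808 × 0.08362 = 0.93194
Highest is cycle (3) at 0.9319 (≤1, no arbitrage).

0.9319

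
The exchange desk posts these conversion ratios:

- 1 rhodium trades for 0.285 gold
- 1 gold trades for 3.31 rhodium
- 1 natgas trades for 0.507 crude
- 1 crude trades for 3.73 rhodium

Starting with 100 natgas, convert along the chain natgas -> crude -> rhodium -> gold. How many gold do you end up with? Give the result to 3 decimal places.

100 natgas × 0.507 = 50.7 crude
50.7 crude × 3.73 = 189.111 rhodium
189.111 rhodium × 0.285 = 53.896635 gold

53.897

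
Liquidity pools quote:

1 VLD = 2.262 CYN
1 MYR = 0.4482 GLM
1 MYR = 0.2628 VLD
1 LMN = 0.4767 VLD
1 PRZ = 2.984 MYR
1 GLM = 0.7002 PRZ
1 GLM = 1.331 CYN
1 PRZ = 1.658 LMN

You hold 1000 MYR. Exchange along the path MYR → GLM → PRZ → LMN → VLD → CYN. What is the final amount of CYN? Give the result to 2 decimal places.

561.07

1000 MYR × 0.4482 = 448.2 GLM
448.2 GLM × 0.7002 = 313.82964 PRZ
313.82964 PRZ × 1.658 = 520.32954312 LMN
520.32954312 LMN × 0.4767 = 248.041093205304 VLD
248.041093205304 VLD × 2.262 = 561.068952830397648 CYN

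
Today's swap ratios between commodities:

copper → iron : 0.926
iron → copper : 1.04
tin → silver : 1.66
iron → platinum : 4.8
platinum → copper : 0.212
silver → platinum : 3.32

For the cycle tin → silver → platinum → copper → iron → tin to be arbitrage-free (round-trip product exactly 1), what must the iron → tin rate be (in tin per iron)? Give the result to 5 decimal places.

Known legs of the cycle: 1.66 × 3.32 × 0.212 × 0.926 = 1.0819146944
For no arbitrage the full-cycle product must be 1, so the missing rate is 1 / 1.0819146944 ≈ 0.9242873.

0.92429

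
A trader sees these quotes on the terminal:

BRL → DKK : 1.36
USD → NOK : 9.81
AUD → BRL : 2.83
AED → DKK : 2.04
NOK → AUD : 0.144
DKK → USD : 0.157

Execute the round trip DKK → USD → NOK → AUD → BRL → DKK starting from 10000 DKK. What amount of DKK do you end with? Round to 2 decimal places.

10000 DKK × 0.157 = 1570 USD
1570 USD × 9.81 = 15401.7 NOK
15401.7 NOK × 0.144 = 2217.8448 AUD
2217.8448 AUD × 2.83 = 6276.500784 BRL
6276.500784 BRL × 1.36 = 8536.04106624 DKK

8536.04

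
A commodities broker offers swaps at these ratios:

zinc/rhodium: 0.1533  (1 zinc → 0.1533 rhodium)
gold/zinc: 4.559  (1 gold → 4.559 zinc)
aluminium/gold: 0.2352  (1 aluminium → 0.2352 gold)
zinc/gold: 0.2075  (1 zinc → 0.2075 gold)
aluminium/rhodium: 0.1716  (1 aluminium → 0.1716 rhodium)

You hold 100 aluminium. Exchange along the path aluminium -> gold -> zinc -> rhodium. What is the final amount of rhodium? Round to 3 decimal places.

100 aluminium × 0.2352 = 23.52 gold
23.52 gold × 4.559 = 107.22768 zinc
107.22768 zinc × 0.1533 = 16.438003344 rhodium

16.438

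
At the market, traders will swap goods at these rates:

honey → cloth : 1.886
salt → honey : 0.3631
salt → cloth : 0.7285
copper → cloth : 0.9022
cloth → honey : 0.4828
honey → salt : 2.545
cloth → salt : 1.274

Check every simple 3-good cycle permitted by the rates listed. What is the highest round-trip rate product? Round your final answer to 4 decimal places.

0.8951

cloth→honey→salt→cloth: 0.4828 × 2.545 × 0.7285 = 0.89513
cloth→salt→honey→cloth: 1.274 × 0.3631 × 1.886 = 0.87244
Maximum is cloth→honey→salt→cloth at 0.8951; no arbitrage — every cycle loses value.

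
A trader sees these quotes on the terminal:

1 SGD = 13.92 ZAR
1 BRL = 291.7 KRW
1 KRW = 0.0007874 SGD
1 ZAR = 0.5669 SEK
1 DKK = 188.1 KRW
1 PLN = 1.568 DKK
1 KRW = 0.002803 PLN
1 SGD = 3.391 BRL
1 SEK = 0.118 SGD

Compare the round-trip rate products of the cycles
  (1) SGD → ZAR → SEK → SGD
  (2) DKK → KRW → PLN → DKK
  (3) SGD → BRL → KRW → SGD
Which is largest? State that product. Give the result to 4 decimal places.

(1) 13.92 × 0.5669 × 0.118 = 0.93117
(2) 188.1 × 0.002803 × 1.568 = 0.82672
(3) 3.391 × 291.7 × 0.0007874 = 0.77886
Highest is cycle (1) at 0.9312 (≤1, no arbitrage).

0.9312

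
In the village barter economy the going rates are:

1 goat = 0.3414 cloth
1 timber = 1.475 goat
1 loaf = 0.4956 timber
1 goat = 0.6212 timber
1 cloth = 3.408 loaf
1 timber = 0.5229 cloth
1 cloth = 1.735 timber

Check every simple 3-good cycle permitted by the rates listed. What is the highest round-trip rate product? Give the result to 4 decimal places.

timber→cloth→loaf→timber: 0.5229 × 3.408 × 0.4956 = 0.88318
timber→goat→cloth→timber: 1.475 × 0.3414 × 1.735 = 0.87369
Maximum is timber→cloth→loaf→timber at 0.8832; no arbitrage — every cycle loses value.

0.8832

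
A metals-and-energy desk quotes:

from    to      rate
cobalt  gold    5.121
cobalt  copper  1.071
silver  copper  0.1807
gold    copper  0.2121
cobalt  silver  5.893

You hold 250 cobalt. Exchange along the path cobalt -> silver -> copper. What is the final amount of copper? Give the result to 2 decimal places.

250 cobalt × 5.893 = 1473.25 silver
1473.25 silver × 0.1807 = 266.216275 copper

266.22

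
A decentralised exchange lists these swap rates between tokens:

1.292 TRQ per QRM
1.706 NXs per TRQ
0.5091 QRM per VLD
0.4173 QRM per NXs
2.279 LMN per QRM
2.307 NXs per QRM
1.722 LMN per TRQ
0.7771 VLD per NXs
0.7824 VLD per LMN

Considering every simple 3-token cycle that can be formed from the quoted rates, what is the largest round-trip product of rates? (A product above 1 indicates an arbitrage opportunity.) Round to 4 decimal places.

QRM→TRQ→NXs→QRM: 1.292 × 1.706 × 0.4173 = 0.91979
QRM→NXs→VLD→QRM: 2.307 × 0.7771 × 0.5091 = 0.91270
LMN→VLD→QRM→LMN: 0.7824 × 0.5091 × 2.279 = 0.90777
Maximum is QRM→TRQ→NXs→QRM at 0.9198; no arbitrage — every cycle loses value.

0.9198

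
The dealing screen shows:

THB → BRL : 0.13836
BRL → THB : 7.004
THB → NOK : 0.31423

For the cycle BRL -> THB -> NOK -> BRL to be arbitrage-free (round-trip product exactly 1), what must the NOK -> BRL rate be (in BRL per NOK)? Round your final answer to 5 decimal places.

0.45437

Known legs of the cycle: 7.004 × 0.31423 = 2.20086692
For no arbitrage the full-cycle product must be 1, so the missing rate is 1 / 2.20086692 ≈ 0.4543664.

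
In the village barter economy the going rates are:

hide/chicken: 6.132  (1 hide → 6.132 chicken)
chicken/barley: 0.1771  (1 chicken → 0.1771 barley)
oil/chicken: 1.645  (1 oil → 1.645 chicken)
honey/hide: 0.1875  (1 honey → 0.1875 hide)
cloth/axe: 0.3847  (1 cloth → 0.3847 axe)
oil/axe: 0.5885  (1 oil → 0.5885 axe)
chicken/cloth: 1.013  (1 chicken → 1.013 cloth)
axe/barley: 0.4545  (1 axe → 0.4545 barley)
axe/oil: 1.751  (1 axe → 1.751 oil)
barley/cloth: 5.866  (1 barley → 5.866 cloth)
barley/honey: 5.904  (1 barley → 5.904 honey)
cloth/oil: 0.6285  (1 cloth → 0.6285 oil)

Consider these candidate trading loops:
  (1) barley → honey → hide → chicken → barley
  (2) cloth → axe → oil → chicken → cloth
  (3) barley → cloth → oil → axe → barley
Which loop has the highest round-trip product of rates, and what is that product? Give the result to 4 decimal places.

(1) 5.904 × 0.1875 × 6.132 × 0.1771 = 1.20218
(2) 0.3847 × 1.751 × 1.645 × 1.013 = 1.12249
(3) 5.866 × 0.6285 × 0.5885 × 0.4545 = 0.98612
Highest is cycle (1) at 1.2022 (>1, arbitrage).

1.2022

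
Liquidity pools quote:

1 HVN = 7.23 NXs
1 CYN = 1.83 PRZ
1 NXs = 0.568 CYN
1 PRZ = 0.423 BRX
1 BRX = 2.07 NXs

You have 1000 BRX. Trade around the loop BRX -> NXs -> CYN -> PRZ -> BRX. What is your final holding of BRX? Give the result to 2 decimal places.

1000 BRX × 2.07 = 2070 NXs
2070 NXs × 0.568 = 1175.76 CYN
1175.76 CYN × 1.83 = 2151.6408 PRZ
2151.6408 PRZ × 0.423 = 910.1440584 BRX

910.14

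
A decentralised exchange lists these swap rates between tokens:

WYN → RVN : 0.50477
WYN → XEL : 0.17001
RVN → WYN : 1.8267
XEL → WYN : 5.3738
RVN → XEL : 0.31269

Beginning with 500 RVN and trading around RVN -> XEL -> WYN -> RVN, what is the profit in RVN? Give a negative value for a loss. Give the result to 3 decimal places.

-75.909

500 RVN × 0.31269 = 156.345 XEL
156.345 XEL × 5.3738 = 840.166761 WYN
840.166761 WYN × 0.50477 = 424.09097594997 RVN
Net change: 424.09097594997 − 500 = -75.90902405003 RVN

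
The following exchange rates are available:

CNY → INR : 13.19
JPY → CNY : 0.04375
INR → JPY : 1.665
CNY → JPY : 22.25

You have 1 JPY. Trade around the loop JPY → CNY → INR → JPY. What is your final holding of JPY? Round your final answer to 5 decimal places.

1 JPY × 0.04375 = 0.04375 CNY
0.04375 CNY × 13.19 = 0.5770625 INR
0.5770625 INR × 1.665 = 0.9608090625 JPY

0.96081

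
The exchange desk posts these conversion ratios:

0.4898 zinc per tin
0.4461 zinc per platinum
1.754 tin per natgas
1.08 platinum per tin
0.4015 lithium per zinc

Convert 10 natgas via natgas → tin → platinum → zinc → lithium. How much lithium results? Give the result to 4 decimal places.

3.3929

10 natgas × 1.754 = 17.54 tin
17.54 tin × 1.08 = 18.9432 platinum
18.9432 platinum × 0.4461 = 8.45056152 zinc
8.45056152 zinc × 0.4015 = 3.39290045028 lithium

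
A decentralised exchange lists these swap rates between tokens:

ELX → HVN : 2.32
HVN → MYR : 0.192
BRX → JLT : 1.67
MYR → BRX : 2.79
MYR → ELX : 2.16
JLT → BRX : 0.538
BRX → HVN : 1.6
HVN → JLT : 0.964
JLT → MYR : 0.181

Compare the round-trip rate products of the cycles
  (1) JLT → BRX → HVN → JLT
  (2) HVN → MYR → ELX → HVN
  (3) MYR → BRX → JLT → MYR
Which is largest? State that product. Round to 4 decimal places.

(1) 0.538 × 1.6 × 0.964 = 0.82981
(2) 0.192 × 2.16 × 2.32 = 0.96215
(3) 2.79 × 1.67 × 0.181 = 0.84333
Highest is cycle (2) at 0.9622 (≤1, no arbitrage).

0.9622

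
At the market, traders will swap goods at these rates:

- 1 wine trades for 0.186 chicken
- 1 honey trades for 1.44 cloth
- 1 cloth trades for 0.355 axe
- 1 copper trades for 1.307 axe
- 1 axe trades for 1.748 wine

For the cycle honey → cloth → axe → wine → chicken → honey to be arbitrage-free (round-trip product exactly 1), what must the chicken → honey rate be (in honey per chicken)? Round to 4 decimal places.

6.0167

Known legs of the cycle: 1.44 × 0.355 × 1.748 × 0.186 = 0.1662054336
For no arbitrage the full-cycle product must be 1, so the missing rate is 1 / 0.1662054336 ≈ 6.016650.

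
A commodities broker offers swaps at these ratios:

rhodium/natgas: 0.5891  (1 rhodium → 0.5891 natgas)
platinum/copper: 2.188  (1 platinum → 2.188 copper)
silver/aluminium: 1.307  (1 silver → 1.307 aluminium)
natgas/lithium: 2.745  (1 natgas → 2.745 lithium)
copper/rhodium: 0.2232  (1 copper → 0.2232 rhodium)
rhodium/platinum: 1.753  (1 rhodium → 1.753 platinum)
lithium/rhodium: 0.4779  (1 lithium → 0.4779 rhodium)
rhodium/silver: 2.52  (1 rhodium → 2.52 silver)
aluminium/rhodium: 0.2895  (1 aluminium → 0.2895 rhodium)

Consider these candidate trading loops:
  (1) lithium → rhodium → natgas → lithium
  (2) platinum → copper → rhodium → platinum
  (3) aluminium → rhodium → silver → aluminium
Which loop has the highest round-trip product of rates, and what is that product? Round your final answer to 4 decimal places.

0.9535

(1) 0.4779 × 0.5891 × 2.745 = 0.77280
(2) 2.188 × 0.2232 × 1.753 = 0.85610
(3) 0.2895 × 2.52 × 1.307 = 0.95351
Highest is cycle (3) at 0.9535 (≤1, no arbitrage).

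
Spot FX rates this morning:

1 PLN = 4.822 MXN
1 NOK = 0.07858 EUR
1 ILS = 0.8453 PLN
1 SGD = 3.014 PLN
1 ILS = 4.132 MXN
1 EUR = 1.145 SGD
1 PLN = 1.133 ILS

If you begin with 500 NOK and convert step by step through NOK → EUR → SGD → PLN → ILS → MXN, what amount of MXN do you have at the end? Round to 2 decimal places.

634.78

500 NOK × 0.07858 = 39.29 EUR
39.29 EUR × 1.145 = 44.98705 SGD
44.98705 SGD × 3.014 = 135.5909687 PLN
135.5909687 PLN × 1.133 = 153.6245675371 ILS
153.6245675371 ILS × 4.132 = 634.7767130632972 MXN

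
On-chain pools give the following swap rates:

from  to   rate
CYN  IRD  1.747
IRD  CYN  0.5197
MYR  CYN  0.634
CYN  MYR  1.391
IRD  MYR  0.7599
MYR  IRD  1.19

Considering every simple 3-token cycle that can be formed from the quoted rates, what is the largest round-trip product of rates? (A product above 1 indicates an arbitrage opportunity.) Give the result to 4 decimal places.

0.8603

MYR→IRD→CYN→MYR: 1.19 × 0.5197 × 1.391 = 0.86025
MYR→CYN→IRD→MYR: 0.634 × 1.747 × 0.7599 = 0.84166
Maximum is MYR→IRD→CYN→MYR at 0.8603; no arbitrage — every cycle loses value.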